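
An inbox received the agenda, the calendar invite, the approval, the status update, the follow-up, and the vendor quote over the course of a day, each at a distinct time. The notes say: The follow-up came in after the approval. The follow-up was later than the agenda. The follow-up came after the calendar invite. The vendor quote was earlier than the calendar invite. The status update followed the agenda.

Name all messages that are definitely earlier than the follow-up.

the agenda, the approval, the calendar invite, the vendor quote

Directly stated before the follow-up: the agenda, the approval, and the calendar invite.
The vendor quote reaches the follow-up via the vendor quote → the calendar invite → the follow-up.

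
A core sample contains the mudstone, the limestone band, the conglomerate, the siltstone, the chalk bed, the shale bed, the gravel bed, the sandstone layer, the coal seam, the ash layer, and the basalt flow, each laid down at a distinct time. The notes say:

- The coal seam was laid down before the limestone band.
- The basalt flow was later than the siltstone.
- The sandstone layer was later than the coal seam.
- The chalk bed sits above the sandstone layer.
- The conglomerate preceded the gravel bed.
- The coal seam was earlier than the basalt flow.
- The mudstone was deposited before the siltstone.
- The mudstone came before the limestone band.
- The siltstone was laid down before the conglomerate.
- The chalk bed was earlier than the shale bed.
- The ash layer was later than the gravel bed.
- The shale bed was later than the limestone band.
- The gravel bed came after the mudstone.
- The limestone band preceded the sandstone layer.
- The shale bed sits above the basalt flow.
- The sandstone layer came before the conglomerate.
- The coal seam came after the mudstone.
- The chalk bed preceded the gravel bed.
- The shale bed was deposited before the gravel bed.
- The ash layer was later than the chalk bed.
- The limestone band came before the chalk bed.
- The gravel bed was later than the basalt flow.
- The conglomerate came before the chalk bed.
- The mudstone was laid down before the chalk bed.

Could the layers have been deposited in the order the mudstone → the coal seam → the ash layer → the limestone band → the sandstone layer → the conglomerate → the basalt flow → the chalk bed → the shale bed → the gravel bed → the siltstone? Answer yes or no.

The constraints require the chalk bed before the ash layer, but in the proposed sequence the ash layer appears ahead of the chalk bed. That one violation is enough.

no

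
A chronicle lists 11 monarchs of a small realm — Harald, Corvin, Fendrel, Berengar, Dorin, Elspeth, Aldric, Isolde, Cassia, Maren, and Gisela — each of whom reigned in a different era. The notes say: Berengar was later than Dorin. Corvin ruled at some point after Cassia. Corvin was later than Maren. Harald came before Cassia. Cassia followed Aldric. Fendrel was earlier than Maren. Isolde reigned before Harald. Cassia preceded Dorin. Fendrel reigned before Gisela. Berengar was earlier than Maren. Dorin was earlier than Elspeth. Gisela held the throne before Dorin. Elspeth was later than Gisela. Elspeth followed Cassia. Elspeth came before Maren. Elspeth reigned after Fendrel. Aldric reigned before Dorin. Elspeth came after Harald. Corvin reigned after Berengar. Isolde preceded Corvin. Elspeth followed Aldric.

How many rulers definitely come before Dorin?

Directly stated before Dorin: Aldric, Cassia, and Gisela.
Fendrel reaches Dorin via Fendrel → Gisela → Dorin.
Harald reaches Dorin via Harald → Cassia → Dorin.
Isolde reaches Dorin via Isolde → Harald → Cassia → Dorin.
No chain forces Berengar (or any of the others) ahead of Dorin.
That's Aldric, Cassia, Fendrel, Gisela, Harald, and Isolde — 6 in all.

6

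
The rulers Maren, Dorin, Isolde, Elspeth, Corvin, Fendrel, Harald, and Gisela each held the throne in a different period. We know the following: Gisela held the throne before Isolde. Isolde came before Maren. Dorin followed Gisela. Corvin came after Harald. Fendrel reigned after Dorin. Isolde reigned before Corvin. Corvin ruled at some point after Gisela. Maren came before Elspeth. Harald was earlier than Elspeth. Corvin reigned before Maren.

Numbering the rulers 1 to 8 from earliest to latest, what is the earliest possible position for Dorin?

2

Gisela must come before Dorin — 1 forced predecessor.
Nothing else is forced ahead of Dorin, so their earliest slot is position 1 + 1 = 2.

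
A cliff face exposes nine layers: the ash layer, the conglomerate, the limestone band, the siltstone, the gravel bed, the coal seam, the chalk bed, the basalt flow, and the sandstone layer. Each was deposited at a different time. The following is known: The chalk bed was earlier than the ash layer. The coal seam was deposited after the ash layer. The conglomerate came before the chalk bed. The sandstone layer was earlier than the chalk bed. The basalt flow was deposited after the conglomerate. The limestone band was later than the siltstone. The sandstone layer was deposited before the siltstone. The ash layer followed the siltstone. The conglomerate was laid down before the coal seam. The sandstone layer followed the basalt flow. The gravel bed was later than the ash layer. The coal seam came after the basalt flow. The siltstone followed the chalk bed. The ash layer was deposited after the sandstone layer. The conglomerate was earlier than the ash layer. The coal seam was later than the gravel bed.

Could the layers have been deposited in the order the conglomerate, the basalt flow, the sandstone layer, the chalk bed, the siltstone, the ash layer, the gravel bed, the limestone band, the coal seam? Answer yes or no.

yes

Check each stated constraint against the proposed order — e.g. the basalt flow is ahead of the coal seam; the conglomerate is ahead of the coal seam. Every pair is in the required order; nothing is violated.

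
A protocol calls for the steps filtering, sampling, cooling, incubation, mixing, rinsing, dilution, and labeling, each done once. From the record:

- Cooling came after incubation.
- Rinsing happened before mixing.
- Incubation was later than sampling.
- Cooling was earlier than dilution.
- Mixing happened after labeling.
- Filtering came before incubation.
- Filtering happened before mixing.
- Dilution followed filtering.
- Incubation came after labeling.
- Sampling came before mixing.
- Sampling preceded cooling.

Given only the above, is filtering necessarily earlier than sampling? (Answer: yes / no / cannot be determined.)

No chain of stated constraints runs from filtering to sampling, and none runs from sampling to filtering either.
So the relative order of filtering and sampling is not fixed by the given facts.

cannot be determined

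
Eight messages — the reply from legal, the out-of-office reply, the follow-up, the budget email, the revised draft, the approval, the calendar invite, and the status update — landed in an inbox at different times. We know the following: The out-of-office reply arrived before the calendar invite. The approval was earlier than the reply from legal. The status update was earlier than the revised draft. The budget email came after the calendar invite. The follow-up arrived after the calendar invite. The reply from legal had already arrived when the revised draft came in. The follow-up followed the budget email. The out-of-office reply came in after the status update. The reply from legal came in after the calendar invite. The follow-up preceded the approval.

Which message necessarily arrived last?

the revised draft

Every other message has a chain of constraints placing it before the revised draft, so the revised draft is last.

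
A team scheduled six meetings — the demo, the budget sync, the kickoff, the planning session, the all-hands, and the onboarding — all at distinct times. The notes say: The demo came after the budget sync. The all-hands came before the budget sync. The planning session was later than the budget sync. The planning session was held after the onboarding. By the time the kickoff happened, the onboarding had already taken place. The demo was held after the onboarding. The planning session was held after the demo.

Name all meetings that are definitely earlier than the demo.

Directly stated before the demo: the budget sync and the onboarding.
The all-hands reaches the demo via the all-hands → the budget sync → the demo.
No chain forces the planning session (or any of the others) ahead of the demo.

the all-hands, the budget sync, the onboarding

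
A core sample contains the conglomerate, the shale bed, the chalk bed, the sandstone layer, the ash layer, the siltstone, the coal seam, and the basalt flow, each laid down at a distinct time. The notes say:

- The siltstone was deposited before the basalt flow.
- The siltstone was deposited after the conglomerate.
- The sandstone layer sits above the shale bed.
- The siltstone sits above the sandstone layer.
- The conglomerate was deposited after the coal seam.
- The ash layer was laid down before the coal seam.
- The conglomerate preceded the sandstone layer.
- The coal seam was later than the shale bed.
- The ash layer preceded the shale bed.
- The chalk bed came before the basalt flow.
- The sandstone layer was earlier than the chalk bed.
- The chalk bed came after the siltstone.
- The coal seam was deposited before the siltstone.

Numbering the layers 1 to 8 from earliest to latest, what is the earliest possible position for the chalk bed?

7

The ash layer, the coal seam, the conglomerate, the sandstone layer, the shale bed, and the siltstone must all come before the chalk bed — 6 forced predecessors.
Nothing else is forced ahead of the chalk bed, so its earliest slot is position 6 + 1 = 7.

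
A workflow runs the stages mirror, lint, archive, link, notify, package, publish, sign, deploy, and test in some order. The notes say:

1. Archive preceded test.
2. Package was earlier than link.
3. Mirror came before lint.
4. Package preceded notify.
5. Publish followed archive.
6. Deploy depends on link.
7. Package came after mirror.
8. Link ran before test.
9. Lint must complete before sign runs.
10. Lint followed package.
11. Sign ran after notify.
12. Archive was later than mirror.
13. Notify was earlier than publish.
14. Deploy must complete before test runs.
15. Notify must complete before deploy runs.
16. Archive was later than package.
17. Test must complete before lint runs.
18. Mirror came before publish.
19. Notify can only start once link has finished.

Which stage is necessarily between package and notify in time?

Tracing the constraints gives package → link → notify, so link sits after package and before notify.
No other stage is forced both after package and before notify.

link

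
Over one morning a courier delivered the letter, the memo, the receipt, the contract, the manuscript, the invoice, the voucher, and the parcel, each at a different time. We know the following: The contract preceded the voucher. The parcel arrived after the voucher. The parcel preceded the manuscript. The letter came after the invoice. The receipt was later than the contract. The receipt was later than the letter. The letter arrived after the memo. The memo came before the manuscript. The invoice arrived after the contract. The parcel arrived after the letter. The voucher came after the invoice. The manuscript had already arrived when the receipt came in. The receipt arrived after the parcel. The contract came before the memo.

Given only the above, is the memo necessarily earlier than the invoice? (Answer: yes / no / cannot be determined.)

cannot be determined

No chain of stated constraints runs from the memo to the invoice, and none runs from the invoice to the memo either.
So the relative order of the memo and the invoice is not fixed by the given facts.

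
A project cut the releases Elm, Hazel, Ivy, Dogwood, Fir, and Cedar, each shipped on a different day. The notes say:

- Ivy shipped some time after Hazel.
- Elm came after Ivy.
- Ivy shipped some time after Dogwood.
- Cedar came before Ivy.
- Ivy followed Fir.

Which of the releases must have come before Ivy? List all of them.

Directly stated before Ivy: Cedar, Dogwood, Fir, and Hazel.
No chain forces Elm ahead of Ivy.

Cedar, Dogwood, Fir, Hazel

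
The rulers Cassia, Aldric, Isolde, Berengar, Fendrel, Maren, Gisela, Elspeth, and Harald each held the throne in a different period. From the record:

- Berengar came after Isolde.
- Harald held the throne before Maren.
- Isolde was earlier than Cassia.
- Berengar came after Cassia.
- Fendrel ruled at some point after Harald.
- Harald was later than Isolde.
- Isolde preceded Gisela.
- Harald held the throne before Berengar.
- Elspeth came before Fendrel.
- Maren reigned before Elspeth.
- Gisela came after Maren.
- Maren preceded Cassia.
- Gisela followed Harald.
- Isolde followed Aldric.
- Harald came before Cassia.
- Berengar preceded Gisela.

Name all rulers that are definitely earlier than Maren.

Directly stated before Maren: Harald.
Aldric reaches Maren via Aldric → Isolde → Harald → Maren.
Isolde reaches Maren via Isolde → Harald → Maren.
No chain forces Gisela (or any of the others) ahead of Maren.

Aldric, Harald, Isolde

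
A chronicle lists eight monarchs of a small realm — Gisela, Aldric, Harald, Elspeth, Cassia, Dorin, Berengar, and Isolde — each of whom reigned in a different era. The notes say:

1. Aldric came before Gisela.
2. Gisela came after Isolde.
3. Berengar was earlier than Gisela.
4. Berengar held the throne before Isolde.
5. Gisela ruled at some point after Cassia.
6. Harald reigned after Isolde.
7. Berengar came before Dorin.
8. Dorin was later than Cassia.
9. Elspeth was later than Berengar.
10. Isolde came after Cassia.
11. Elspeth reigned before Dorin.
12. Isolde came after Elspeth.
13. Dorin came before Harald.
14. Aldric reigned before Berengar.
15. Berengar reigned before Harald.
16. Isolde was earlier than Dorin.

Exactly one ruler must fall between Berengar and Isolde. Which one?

Elspeth

Tracing the constraints gives Berengar → Elspeth → Isolde, so Elspeth sits after Berengar and before Isolde.
No other ruler is forced both after Berengar and before Isolde.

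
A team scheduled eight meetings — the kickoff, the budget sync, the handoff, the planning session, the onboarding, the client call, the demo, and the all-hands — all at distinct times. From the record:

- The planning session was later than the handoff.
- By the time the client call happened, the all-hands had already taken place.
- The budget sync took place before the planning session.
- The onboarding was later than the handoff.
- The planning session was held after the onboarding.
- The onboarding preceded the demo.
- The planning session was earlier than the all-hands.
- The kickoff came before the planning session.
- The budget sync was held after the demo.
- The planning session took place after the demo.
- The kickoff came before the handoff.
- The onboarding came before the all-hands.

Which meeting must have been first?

the kickoff

The kickoff has a chain of constraints placing it before every other meeting, so the kickoff must be first.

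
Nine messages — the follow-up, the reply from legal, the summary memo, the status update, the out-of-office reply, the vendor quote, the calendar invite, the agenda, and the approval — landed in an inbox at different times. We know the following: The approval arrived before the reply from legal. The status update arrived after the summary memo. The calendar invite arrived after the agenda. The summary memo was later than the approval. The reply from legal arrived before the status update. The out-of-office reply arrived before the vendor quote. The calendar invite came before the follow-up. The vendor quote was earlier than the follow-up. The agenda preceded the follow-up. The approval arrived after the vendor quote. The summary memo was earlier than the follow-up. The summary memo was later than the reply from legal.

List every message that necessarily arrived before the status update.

Directly stated before the status update: the reply from legal and the summary memo.
The approval reaches the status update via the approval → the reply from legal → the status update.
The out-of-office reply reaches the status update via the out-of-office reply → the vendor quote → the approval → the reply from legal → the status update.
The vendor quote reaches the status update via the vendor quote → the approval → the reply from legal → the status update.
No chain forces the agenda (or any of the others) ahead of the status update.

the approval, the out-of-office reply, the reply from legal, the summary memo, the vendor quote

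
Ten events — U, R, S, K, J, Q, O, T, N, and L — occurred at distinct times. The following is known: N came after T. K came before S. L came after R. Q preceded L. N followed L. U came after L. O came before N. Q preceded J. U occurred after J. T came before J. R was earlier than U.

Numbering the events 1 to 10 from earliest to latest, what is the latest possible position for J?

9

J must come before U — 1 event forced after it.
Everything else can be placed before J in some valid order, so J can sit as late as position 10 − 1 = 9.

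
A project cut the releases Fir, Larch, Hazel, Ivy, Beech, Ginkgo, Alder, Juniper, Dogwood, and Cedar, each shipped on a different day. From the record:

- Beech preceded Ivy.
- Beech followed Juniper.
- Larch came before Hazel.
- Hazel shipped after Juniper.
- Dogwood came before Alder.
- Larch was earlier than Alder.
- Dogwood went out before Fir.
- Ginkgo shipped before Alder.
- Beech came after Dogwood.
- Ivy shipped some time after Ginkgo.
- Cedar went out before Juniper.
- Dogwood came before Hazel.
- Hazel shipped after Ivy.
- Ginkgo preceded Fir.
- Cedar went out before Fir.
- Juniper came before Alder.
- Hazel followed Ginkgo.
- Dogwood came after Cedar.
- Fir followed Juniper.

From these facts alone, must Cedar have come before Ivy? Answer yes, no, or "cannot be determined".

Chain the constraints: Cedar → Dogwood → Beech → Ivy. Each link is directly stated, so Cedar comes before Ivy.

yes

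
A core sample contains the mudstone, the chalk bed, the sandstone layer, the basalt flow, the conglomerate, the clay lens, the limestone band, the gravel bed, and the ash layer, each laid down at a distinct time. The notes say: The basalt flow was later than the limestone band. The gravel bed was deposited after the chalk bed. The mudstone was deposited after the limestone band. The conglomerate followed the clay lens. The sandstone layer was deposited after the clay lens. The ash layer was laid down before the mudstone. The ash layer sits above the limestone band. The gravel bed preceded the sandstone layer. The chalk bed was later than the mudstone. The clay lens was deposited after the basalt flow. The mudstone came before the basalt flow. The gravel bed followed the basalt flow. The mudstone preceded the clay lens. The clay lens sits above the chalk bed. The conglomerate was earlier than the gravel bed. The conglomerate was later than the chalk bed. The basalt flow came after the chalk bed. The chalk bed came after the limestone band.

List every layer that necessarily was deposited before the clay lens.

the ash layer, the basalt flow, the chalk bed, the limestone band, the mudstone

Directly stated before the clay lens: the basalt flow, the chalk bed, and the mudstone.
The ash layer reaches the clay lens via the ash layer → the mudstone → the clay lens.
The limestone band reaches the clay lens via the limestone band → the chalk bed → the clay lens.
No chain forces the conglomerate (or any of the others) ahead of the clay lens.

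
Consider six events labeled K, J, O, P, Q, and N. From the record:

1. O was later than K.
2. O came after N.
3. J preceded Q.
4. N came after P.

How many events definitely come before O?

3

Directly stated before O: K and N.
P reaches O via P → N → O.
That's K, N, and P — 3 in all.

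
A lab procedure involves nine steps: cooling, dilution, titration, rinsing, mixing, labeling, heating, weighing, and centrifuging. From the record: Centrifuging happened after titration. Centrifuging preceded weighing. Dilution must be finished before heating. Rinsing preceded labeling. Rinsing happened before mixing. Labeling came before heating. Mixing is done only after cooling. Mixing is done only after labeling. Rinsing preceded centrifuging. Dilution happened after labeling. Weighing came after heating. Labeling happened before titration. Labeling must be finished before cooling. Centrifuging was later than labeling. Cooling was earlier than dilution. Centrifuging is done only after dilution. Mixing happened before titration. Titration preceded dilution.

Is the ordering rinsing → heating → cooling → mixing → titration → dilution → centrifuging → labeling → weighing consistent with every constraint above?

The constraints require labeling before heating, but in the proposed sequence heating appears ahead of labeling. That one violation is enough.

no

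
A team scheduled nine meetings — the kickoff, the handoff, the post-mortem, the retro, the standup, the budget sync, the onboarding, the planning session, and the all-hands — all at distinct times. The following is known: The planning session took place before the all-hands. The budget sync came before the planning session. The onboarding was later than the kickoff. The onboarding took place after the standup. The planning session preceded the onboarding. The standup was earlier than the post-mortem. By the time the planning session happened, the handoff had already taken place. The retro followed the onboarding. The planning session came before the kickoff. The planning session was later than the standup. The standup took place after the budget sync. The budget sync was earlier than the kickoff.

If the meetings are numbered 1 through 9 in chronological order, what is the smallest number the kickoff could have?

5

The budget sync, the handoff, the planning session, and the standup must all come before the kickoff — 4 forced predecessors.
Nothing else is forced ahead of the kickoff, so its earliest slot is position 4 + 1 = 5.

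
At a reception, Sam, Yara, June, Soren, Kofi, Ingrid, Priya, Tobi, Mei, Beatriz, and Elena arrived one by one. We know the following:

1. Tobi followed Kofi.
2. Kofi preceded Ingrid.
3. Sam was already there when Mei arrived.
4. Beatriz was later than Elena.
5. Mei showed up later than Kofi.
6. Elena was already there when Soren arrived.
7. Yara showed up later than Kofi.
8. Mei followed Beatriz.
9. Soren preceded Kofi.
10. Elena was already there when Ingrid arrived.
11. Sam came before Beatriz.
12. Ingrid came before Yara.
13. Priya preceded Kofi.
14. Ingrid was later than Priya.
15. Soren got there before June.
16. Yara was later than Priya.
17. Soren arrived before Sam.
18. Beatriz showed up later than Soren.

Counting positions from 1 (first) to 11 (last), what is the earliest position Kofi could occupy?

4

Elena, Priya, and Soren must all come before Kofi — 3 forced predecessors.
Nothing else is forced ahead of Kofi, so their earliest slot is position 3 + 1 = 4.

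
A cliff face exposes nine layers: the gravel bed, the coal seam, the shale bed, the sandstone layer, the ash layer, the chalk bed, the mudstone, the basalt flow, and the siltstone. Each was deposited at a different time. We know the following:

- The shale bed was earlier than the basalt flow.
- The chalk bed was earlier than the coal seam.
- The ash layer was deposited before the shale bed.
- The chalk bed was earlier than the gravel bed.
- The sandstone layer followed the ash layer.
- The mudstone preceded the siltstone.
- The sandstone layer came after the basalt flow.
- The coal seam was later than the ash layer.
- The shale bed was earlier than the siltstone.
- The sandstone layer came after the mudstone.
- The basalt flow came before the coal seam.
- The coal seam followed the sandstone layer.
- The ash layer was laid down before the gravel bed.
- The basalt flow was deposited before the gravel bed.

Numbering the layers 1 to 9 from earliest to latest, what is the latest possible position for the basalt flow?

6

The basalt flow must come before the coal seam, the gravel bed, and the sandstone layer — 3 layers forced after it.
Everything else can be placed before the basalt flow in some valid order, so the basalt flow can sit as late as position 9 − 3 = 6.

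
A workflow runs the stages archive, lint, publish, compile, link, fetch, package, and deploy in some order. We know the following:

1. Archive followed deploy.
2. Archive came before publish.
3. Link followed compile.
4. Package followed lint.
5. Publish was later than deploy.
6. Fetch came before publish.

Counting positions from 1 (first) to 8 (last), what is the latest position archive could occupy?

7

Archive must come before publish — 1 stage forced after it.
Everything else can be placed before archive in some valid order, so archive can sit as late as position 8 − 1 = 7.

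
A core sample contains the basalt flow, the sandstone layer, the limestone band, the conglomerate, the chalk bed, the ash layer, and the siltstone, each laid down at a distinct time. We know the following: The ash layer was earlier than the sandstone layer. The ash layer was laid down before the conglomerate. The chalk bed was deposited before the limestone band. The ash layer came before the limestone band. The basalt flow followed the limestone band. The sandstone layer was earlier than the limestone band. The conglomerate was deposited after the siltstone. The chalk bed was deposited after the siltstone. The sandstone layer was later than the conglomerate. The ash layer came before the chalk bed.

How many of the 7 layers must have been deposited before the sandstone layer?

Directly stated before the sandstone layer: the ash layer and the conglomerate.
The siltstone reaches the sandstone layer via the siltstone → the conglomerate → the sandstone layer.
That's the ash layer, the conglomerate, and the siltstone — 3 in all.

3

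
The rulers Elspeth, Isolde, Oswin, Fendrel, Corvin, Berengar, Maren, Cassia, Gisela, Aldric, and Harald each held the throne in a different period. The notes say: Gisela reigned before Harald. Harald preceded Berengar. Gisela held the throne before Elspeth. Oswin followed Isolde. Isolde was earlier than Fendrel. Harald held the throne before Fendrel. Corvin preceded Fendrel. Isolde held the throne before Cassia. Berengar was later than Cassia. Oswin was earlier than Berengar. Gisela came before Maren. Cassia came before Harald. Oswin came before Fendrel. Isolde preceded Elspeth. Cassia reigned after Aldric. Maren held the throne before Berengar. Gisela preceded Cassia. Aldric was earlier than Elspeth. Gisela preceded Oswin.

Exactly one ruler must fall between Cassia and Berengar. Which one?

Tracing the constraints gives Cassia → Harald → Berengar, so Harald sits after Cassia and before Berengar.
No other ruler is forced both after Cassia and before Berengar.

Harald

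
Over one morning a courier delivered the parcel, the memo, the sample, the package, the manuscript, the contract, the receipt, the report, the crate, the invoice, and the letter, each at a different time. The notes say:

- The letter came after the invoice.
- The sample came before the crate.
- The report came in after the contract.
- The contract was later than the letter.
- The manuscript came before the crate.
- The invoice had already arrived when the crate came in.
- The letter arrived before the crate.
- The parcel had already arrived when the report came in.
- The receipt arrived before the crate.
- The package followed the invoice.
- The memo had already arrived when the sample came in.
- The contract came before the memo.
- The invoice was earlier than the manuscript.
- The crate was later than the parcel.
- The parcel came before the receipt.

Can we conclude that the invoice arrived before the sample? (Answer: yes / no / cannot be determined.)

Chain the constraints: the invoice → the letter → the contract → the memo → the sample. Each link is directly stated, so the invoice comes before the sample.

yes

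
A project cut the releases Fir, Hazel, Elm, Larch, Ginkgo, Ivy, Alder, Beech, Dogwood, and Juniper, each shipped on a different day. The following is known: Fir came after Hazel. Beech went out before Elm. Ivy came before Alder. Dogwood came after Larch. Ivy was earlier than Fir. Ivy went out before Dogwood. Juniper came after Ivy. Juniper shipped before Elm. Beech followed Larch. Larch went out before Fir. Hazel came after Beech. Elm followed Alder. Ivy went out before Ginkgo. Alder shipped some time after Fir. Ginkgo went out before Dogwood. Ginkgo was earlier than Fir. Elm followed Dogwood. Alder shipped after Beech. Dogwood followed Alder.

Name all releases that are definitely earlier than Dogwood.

Directly stated before Dogwood: Alder, Ginkgo, Ivy, and Larch.
Beech reaches Dogwood via Beech → Alder → Dogwood.
Fir reaches Dogwood via Fir → Alder → Dogwood.
Hazel reaches Dogwood via Hazel → Fir → Alder → Dogwood.

Alder, Beech, Fir, Ginkgo, Hazel, Ivy, Larch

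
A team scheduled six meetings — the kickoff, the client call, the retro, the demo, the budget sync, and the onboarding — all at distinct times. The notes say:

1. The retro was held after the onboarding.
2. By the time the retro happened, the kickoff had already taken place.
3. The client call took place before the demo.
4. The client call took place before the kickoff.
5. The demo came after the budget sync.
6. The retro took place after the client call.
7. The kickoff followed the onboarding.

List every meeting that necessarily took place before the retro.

the client call, the kickoff, the onboarding

Directly stated before the retro: the client call, the kickoff, and the onboarding.
No chain forces the demo (or any of the others) ahead of the retro.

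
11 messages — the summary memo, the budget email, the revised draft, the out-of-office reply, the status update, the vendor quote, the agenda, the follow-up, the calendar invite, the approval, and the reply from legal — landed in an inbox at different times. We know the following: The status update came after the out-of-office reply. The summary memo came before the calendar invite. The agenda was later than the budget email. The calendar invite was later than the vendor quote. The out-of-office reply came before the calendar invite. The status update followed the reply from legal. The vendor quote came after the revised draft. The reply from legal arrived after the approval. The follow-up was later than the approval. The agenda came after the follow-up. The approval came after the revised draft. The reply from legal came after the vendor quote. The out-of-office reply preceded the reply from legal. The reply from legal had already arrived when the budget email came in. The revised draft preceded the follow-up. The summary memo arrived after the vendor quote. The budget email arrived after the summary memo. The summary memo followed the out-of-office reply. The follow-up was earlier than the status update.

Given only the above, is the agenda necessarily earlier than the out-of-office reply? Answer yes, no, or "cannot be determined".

Tracing the constraints gives the out-of-office reply → the summary memo → the budget email → the agenda, so the out-of-office reply must come before the agenda.
That means the agenda cannot be before the out-of-office reply.

no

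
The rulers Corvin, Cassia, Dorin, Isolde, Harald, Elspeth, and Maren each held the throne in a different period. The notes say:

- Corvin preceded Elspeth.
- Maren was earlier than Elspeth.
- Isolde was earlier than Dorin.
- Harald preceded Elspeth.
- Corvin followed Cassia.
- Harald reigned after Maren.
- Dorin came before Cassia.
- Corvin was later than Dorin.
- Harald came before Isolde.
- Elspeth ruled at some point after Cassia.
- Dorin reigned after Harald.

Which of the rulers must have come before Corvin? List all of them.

Directly stated before Corvin: Cassia and Dorin.
Harald reaches Corvin via Harald → Dorin → Corvin.
Isolde reaches Corvin via Isolde → Dorin → Corvin.
Maren reaches Corvin via Maren → Harald → Dorin → Corvin.
No chain forces Elspeth ahead of Corvin.

Cassia, Dorin, Harald, Isolde, Maren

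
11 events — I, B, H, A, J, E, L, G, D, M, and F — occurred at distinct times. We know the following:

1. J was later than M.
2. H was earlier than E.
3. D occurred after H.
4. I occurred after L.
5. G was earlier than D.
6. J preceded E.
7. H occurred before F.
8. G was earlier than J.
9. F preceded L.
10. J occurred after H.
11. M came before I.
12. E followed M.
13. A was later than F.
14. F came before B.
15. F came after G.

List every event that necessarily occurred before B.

F, G, H

Directly stated before B: F.
G reaches B via G → F → B.
H reaches B via H → F → B.
No chain forces M (or any of the others) ahead of B.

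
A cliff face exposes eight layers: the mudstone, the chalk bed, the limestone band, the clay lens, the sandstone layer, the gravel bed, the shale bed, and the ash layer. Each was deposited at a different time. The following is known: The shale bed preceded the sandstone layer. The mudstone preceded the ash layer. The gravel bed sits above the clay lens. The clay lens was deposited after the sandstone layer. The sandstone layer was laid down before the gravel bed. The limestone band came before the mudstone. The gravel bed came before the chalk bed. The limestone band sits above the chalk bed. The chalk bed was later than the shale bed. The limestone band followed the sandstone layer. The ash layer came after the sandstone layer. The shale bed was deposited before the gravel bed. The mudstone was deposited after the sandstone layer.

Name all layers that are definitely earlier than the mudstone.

Directly stated before the mudstone: the limestone band and the sandstone layer.
The chalk bed reaches the mudstone via the chalk bed → the limestone band → the mudstone.
The clay lens reaches the mudstone via the clay lens → the gravel bed → the chalk bed → the limestone band → the mudstone.
The gravel bed reaches the mudstone via the gravel bed → the chalk bed → the limestone band → the mudstone.
Likewise the shale bed reaches the mudstone by chaining the stated constraints.
No chain forces the ash layer ahead of the mudstone.

the chalk bed, the clay lens, the gravel bed, the limestone band, the sandstone layer, the shale bed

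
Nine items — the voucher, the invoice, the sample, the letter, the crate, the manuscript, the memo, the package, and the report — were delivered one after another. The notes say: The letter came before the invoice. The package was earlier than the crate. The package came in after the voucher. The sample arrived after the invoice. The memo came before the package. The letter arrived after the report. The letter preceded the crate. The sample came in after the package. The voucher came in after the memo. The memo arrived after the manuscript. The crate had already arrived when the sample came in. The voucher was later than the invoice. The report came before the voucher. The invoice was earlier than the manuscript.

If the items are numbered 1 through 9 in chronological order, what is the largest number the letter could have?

2

The letter must come before the crate, the invoice, the manuscript, the memo, the package, the sample, and the voucher — 7 items forced after it.
Everything else can be placed before the letter in some valid order, so the letter can sit as late as position 9 − 7 = 2.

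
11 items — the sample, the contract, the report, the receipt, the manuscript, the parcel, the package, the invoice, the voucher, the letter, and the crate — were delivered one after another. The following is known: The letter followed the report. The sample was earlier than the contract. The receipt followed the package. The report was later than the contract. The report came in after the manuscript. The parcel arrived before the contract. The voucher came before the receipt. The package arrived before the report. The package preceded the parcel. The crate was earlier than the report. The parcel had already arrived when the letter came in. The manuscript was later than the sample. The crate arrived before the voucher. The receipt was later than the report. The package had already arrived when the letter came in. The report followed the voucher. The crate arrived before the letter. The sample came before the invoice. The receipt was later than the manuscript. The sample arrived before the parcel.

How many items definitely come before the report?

7

Directly stated before the report: the contract, the crate, the manuscript, the package, and the voucher.
The parcel reaches the report via the parcel → the contract → the report.
The sample reaches the report via the sample → the contract → the report.
No chain forces the invoice (or any of the others) ahead of the report.
That's the contract, the crate, the manuscript, the package, the parcel, the sample, and the voucher — 7 in all.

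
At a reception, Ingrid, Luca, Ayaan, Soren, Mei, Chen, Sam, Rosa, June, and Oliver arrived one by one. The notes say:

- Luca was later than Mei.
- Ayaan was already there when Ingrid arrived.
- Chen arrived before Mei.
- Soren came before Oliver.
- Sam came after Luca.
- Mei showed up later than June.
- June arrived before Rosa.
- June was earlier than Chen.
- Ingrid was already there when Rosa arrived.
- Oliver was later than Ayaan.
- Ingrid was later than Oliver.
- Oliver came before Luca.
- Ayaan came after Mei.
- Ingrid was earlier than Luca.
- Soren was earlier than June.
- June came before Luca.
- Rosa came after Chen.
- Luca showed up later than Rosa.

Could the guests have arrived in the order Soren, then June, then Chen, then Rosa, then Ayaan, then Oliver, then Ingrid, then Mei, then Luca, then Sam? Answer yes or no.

no

The constraints require Mei before Ayaan, but in the proposed sequence Ayaan appears ahead of Mei. That one violation is enough.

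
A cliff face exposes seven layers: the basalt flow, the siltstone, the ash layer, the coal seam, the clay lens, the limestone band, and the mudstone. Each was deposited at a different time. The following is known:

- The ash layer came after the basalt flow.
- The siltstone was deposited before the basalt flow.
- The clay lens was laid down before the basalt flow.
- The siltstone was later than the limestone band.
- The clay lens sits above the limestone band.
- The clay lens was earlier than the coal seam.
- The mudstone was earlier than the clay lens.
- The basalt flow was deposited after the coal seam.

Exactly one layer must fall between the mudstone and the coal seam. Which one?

Tracing the constraints gives the mudstone → the clay lens → the coal seam, so the clay lens sits after the mudstone and before the coal seam.
No other layer is forced both after the mudstone and before the coal seam.

the clay lens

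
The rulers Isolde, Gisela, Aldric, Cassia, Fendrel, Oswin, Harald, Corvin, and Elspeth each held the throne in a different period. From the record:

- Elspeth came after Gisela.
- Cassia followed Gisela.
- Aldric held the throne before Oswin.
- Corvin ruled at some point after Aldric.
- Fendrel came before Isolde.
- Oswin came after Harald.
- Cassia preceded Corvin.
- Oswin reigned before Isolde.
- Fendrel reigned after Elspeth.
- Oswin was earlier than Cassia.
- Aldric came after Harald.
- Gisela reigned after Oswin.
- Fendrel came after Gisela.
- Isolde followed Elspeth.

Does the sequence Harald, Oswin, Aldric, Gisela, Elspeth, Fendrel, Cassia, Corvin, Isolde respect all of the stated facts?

no

The constraints require Aldric before Oswin, but in the proposed sequence Oswin appears ahead of Aldric. That one violation is enough.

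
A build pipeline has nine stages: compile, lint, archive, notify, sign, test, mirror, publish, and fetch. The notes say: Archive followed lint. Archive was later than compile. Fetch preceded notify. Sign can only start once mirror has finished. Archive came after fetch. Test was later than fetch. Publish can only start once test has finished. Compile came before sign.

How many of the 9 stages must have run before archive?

Directly stated before archive: compile, fetch, and lint.
No chain forces mirror (or any of the others) ahead of archive.
That's compile, fetch, and lint — 3 in all.

3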